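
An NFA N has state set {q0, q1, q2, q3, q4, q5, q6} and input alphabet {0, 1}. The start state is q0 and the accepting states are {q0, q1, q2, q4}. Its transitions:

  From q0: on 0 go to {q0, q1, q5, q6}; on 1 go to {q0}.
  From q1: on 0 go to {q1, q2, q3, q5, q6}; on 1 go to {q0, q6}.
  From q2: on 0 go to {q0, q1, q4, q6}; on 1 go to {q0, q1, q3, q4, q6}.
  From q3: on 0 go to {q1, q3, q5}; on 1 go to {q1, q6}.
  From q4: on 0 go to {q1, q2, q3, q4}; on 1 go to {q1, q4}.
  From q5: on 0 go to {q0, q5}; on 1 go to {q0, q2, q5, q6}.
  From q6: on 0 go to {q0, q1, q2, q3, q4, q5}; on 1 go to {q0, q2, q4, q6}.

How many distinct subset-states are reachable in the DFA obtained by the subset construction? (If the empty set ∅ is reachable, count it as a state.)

4

Start state of the DFA: {q0}.
{q0} --0--> {q0, q1, q5, q6}  [new]
{q0} --1--> {q0}  [seen]
{q0, q1, q5, q6} --0--> {q0, q1, q2, q3, q4, q5, q6}  [new]
{q0, q1, q5, q6} --1--> {q0, q2, q4, q5, q6}  [new]
{q0, q1, q2, q3, q4, q5, q6} --0--> {q0, q1, q2, q3, q4, q5, q6}  [seen]
{q0, q1, q2, q3, q4, q5, q6} --1--> {q0, q1, q2, q3, q4, q5, q6}  [seen]
{q0, q2, q4, q5, q6} --0--> {q0, q1, q2, q3, q4, q5, q6}  [seen]
{q0, q2, q4, q5, q6} --1--> {q0, q1, q2, q3, q4, q5, q6}  [seen]
Reachable DFA states: {q0}, {q0, q1, q5, q6}, {q0, q1, q2, q3, q4, q5, q6}, {q0, q2, q4, q5, q6}.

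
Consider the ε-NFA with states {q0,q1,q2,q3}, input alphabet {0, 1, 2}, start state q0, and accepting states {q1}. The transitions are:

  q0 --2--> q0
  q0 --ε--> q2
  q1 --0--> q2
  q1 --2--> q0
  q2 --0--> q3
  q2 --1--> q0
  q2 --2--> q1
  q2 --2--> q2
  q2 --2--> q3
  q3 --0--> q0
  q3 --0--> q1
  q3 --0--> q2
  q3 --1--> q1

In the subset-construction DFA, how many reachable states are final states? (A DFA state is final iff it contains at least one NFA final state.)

Start state of the DFA: {q0,q2} (ε-closure of the NFA start).
{q0,q2} --0--> {q3}  [new]
{q0,q2} --1--> {q0,q2}  [seen]
{q0,q2} --2--> {q0,q1,q2,q3}  [new]
{q3} --0--> {q0,q1,q2}  [new]
{q3} --1--> {q1}  [new]
{q3} --2--> ∅  [new]
{q0,q1,q2,q3} --0--> {q0,q1,q2,q3}  [seen]
{q0,q1,q2,q3} --1--> {q0,q1,q2}  [seen]
{q0,q1,q2,q3} --2--> {q0,q1,q2,q3}  [seen]
{q0,q1,q2} --0--> {q2,q3}  [new]
{q0,q1,q2} --1--> {q0,q2}  [seen]
{q0,q1,q2} --2--> {q0,q1,q2,q3}  [seen]
{q1} --0--> {q2}  [new]
{q1} --1--> ∅  [seen]
{q1} --2--> {q0,q2}  [seen]
∅ --0--> ∅  [seen]
∅ --1--> ∅  [seen]
∅ --2--> ∅  [seen]
{q2,q3} --0--> {q0,q1,q2,q3}  [seen]
{q2,q3} --1--> {q0,q1,q2}  [seen]
{q2,q3} --2--> {q1,q2,q3}  [new]
{q2} --0--> {q3}  [seen]
{q2} --1--> {q0,q2}  [seen]
{q2} --2--> {q1,q2,q3}  [seen]
{q1,q2,q3} --0--> {q0,q1,q2,q3}  [seen]
{q1,q2,q3} --1--> {q0,q1,q2}  [seen]
{q1,q2,q3} --2--> {q0,q1,q2,q3}  [seen]
Reachable DFA states: {q0,q2}, {q3}, {q0,q1,q2,q3}, {q0,q1,q2}, {q1}, ∅, {q2,q3}, {q2}, {q1,q2,q3}.
Accepting DFA states (contain an NFA accepting state): {q0,q1,q2,q3}, {q0,q1,q2}, {q1}, {q1,q2,q3}.

4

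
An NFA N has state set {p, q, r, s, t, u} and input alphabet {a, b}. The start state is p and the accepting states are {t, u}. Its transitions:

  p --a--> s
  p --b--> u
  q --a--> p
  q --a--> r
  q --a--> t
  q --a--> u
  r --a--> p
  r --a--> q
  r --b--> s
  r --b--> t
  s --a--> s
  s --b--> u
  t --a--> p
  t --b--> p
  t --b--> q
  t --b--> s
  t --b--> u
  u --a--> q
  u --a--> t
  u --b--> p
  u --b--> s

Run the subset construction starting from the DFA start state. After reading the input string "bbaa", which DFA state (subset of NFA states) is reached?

{s}

Start: {p}.
δ(p,b) = {u}.
Union: {u}.
After b: {u}.
δ(u,b) = {p, s}.
Union: {p, s}.
After b: {p, s}.
δ(p,a) = {s}; δ(s,a) = {s}.
Union: {s}.
After a: {s}.
δ(s,a) = {s}.
Union: {s}.
After a: {s}.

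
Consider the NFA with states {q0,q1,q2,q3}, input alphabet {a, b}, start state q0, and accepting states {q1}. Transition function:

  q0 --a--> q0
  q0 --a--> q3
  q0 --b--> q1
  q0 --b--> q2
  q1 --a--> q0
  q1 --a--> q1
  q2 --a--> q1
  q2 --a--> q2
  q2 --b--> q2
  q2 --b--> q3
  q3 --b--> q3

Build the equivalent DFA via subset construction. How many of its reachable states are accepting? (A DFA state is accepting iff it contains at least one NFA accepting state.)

4

Start state of the DFA: {q0}.
{q0} --a--> {q0,q3}  [new]
{q0} --b--> {q1,q2}  [new]
{q0,q3} --a--> {q0,q3}  [seen]
{q0,q3} --b--> {q1,q2,q3}  [new]
{q1,q2} --a--> {q0,q1,q2}  [new]
{q1,q2} --b--> {q2,q3}  [new]
{q1,q2,q3} --a--> {q0,q1,q2}  [seen]
{q1,q2,q3} --b--> {q2,q3}  [seen]
{q0,q1,q2} --a--> {q0,q1,q2,q3}  [new]
{q0,q1,q2} --b--> {q1,q2,q3}  [seen]
{q2,q3} --a--> {q1,q2}  [seen]
{q2,q3} --b--> {q2,q3}  [seen]
{q0,q1,q2,q3} --a--> {q0,q1,q2,q3}  [seen]
{q0,q1,q2,q3} --b--> {q1,q2,q3}  [seen]
Reachable DFA states: {q0}, {q0,q3}, {q1,q2}, {q1,q2,q3}, {q0,q1,q2}, {q2,q3}, {q0,q1,q2,q3}.
Accepting DFA states (contain an NFA accepting state): {q1,q2}, {q1,q2,q3}, {q0,q1,q2}, {q0,q1,q2,q3}.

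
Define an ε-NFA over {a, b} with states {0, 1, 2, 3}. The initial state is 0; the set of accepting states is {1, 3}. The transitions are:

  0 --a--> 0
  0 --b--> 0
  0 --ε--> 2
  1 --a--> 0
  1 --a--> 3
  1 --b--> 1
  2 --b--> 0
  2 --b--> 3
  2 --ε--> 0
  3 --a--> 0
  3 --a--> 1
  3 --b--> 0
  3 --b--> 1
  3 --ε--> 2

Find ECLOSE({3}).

Begin with {3}.
3 →ε {2}; add 2.
2 →ε {0}; add 0.
ε-closure = {0, 2, 3}.

{0, 2, 3}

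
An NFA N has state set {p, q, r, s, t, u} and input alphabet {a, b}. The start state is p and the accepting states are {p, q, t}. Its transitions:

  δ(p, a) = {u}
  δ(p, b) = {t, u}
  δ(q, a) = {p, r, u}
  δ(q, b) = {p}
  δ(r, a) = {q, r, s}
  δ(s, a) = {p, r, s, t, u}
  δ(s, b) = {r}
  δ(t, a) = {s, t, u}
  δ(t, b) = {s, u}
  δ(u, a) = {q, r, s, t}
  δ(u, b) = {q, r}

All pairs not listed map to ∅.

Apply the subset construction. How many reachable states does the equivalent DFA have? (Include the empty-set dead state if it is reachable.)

14

Start state of the DFA: {p}.
{p} --a--> {u}  [new]
{p} --b--> {t, u}  [new]
{u} --a--> {q, r, s, t}  [new]
{u} --b--> {q, r}  [new]
{t, u} --a--> {q, r, s, t, u}  [new]
{t, u} --b--> {q, r, s, u}  [new]
{q, r, s, t} --a--> {p, q, r, s, t, u}  [new]
{q, r, s, t} --b--> {p, r, s, u}  [new]
{q, r} --a--> {p, q, r, s, u}  [new]
{q, r} --b--> {p}  [seen]
{q, r, s, t, u} --a--> {p, q, r, s, t, u}  [seen]
{q, r, s, t, u} --b--> {p, q, r, s, u}  [seen]
{q, r, s, u} --a--> {p, q, r, s, t, u}  [seen]
{q, r, s, u} --b--> {p, q, r}  [new]
{p, q, r, s, t, u} --a--> {p, q, r, s, t, u}  [seen]
{p, q, r, s, t, u} --b--> {p, q, r, s, t, u}  [seen]
{p, r, s, u} --a--> {p, q, r, s, t, u}  [seen]
{p, r, s, u} --b--> {q, r, t, u}  [new]
{p, q, r, s, u} --a--> {p, q, r, s, t, u}  [seen]
{p, q, r, s, u} --b--> {p, q, r, t, u}  [new]
{p, q, r} --a--> {p, q, r, s, u}  [seen]
{p, q, r} --b--> {p, t, u}  [new]
{q, r, t, u} --a--> {p, q, r, s, t, u}  [seen]
{q, r, t, u} --b--> {p, q, r, s, u}  [seen]
{p, q, r, t, u} --a--> {p, q, r, s, t, u}  [seen]
{p, q, r, t, u} --b--> {p, q, r, s, t, u}  [seen]
{p, t, u} --a--> {q, r, s, t, u}  [seen]
{p, t, u} --b--> {q, r, s, t, u}  [seen]
Reachable DFA states: {p}, {u}, {t, u}, {q, r, s, t}, {q, r}, {q, r, s, t, u}, {q, r, s, u}, {p, q, r, s, t, u}, {p, r, s, u}, {p, q, r, s, u}, {p, q, r}, {q, r, t, u}, {p, q, r, t, u}, {p, t, u}.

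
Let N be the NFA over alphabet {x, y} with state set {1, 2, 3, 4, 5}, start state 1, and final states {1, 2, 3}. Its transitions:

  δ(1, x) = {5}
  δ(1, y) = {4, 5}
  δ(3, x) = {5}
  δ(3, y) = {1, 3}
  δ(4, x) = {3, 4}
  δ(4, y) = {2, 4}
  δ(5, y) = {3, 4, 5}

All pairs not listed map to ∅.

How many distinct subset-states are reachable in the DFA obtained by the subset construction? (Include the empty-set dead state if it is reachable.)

Start state of the DFA: {1}.
{1} --x--> {5}  [new]
{1} --y--> {4, 5}  [new]
{5} --x--> ∅  [new]
{5} --y--> {3, 4, 5}  [new]
{4, 5} --x--> {3, 4}  [new]
{4, 5} --y--> {2, 3, 4, 5}  [new]
∅ --x--> ∅  [seen]
∅ --y--> ∅  [seen]
{3, 4, 5} --x--> {3, 4, 5}  [seen]
{3, 4, 5} --y--> {1, 2, 3, 4, 5}  [new]
{3, 4} --x--> {3, 4, 5}  [seen]
{3, 4} --y--> {1, 2, 3, 4}  [new]
{2, 3, 4, 5} --x--> {3, 4, 5}  [seen]
{2, 3, 4, 5} --y--> {1, 2, 3, 4, 5}  [seen]
{1, 2, 3, 4, 5} --x--> {3, 4, 5}  [seen]
{1, 2, 3, 4, 5} --y--> {1, 2, 3, 4, 5}  [seen]
{1, 2, 3, 4} --x--> {3, 4, 5}  [seen]
{1, 2, 3, 4} --y--> {1, 2, 3, 4, 5}  [seen]
Reachable DFA states: {1}, {5}, {4, 5}, ∅, {3, 4, 5}, {3, 4}, {2, 3, 4, 5}, {1, 2, 3, 4, 5}, {1, 2, 3, 4}.

9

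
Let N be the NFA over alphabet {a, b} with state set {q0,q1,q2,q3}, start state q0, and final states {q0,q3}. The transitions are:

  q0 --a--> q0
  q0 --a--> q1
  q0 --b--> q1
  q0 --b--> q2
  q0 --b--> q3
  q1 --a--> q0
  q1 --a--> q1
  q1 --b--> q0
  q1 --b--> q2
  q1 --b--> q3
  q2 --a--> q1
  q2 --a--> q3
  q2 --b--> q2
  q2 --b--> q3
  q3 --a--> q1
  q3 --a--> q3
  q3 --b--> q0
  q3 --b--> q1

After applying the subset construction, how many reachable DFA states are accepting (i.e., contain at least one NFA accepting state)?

5

Start state of the DFA: {q0}.
{q0} --a--> {q0,q1}  [new]
{q0} --b--> {q1,q2,q3}  [new]
{q0,q1} --a--> {q0,q1}  [seen]
{q0,q1} --b--> {q0,q1,q2,q3}  [new]
{q1,q2,q3} --a--> {q0,q1,q3}  [new]
{q1,q2,q3} --b--> {q0,q1,q2,q3}  [seen]
{q0,q1,q2,q3} --a--> {q0,q1,q3}  [seen]
{q0,q1,q2,q3} --b--> {q0,q1,q2,q3}  [seen]
{q0,q1,q3} --a--> {q0,q1,q3}  [seen]
{q0,q1,q3} --b--> {q0,q1,q2,q3}  [seen]
Reachable DFA states: {q0}, {q0,q1}, {q1,q2,q3}, {q0,q1,q2,q3}, {q0,q1,q3}.
Accepting DFA states (contain an NFA accepting state): {q0}, {q0,q1}, {q1,q2,q3}, {q0,q1,q2,q3}, {q0,q1,q3}.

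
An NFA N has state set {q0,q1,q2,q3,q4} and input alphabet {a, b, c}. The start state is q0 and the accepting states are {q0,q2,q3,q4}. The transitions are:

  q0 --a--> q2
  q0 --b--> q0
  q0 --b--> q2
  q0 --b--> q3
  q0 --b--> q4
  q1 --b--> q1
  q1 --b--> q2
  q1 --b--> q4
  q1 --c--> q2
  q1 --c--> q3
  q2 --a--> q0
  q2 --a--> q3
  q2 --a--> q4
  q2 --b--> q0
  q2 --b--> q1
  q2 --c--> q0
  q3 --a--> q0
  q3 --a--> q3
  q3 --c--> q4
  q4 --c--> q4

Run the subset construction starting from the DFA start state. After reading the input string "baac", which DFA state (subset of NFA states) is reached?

{q0,q4}

Start: {q0}.
δ(q0,b) = {q0,q2,q3,q4}.
Union: {q0,q2,q3,q4}.
After b: {q0,q2,q3,q4}.
δ(q0,a) = {q2}; δ(q2,a) = {q0,q3,q4}; δ(q3,a) = {q0,q3}; δ(q4,a) = ∅.
Union: {q0,q2,q3,q4}.
After a: {q0,q2,q3,q4}.
δ(q0,a) = {q2}; δ(q2,a) = {q0,q3,q4}; δ(q3,a) = {q0,q3}; δ(q4,a) = ∅.
Union: {q0,q2,q3,q4}.
After a: {q0,q2,q3,q4}.
δ(q0,c) = ∅; δ(q2,c) = {q0}; δ(q3,c) = {q4}; δ(q4,c) = {q4}.
Union: {q0,q4}.
After c: {q0,q4}.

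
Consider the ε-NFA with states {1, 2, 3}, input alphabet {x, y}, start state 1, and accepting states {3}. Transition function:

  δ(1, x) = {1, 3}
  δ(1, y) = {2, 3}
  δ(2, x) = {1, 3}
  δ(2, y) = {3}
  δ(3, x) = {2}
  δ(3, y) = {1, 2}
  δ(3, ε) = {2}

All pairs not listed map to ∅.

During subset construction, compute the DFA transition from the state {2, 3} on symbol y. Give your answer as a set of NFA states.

δ(2,y) = {3}; δ(3,y) = {1, 2}.
Union: {1, 2, 3}.

{1, 2, 3}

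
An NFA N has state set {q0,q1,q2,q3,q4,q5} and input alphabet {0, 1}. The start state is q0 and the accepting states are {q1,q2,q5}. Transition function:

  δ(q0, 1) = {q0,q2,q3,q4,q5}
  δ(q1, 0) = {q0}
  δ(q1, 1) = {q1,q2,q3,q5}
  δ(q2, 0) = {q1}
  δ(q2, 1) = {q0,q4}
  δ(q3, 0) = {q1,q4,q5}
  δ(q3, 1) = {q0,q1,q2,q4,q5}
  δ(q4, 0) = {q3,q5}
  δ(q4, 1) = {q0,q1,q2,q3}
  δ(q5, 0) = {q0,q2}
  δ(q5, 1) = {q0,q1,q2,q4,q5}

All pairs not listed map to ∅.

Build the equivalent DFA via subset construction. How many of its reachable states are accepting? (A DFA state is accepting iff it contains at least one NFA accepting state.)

Start state of the DFA: {q0}.
{q0} --0--> ∅  [new]
{q0} --1--> {q0,q2,q3,q4,q5}  [new]
∅ --0--> ∅  [seen]
∅ --1--> ∅  [seen]
{q0,q2,q3,q4,q5} --0--> {q0,q1,q2,q3,q4,q5}  [new]
{q0,q2,q3,q4,q5} --1--> {q0,q1,q2,q3,q4,q5}  [seen]
{q0,q1,q2,q3,q4,q5} --0--> {q0,q1,q2,q3,q4,q5}  [seen]
{q0,q1,q2,q3,q4,q5} --1--> {q0,q1,q2,q3,q4,q5}  [seen]
Reachable DFA states: {q0}, ∅, {q0,q2,q3,q4,q5}, {q0,q1,q2,q3,q4,q5}.
Accepting DFA states (contain an NFA accepting state): {q0,q2,q3,q4,q5}, {q0,q1,q2,q3,q4,q5}.

2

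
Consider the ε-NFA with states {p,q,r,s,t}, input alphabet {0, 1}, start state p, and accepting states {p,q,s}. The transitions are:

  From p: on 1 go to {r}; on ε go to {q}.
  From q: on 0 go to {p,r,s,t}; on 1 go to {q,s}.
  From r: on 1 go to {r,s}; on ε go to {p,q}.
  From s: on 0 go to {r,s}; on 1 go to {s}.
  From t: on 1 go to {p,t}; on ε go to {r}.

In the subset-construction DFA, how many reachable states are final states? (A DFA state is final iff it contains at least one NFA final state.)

Start state of the DFA: {p,q} (ε-closure of the NFA start).
{p,q} --0--> {p,q,r,s,t}  [new]
{p,q} --1--> {p,q,r,s}  [new]
{p,q,r,s,t} --0--> {p,q,r,s,t}  [seen]
{p,q,r,s,t} --1--> {p,q,r,s,t}  [seen]
{p,q,r,s} --0--> {p,q,r,s,t}  [seen]
{p,q,r,s} --1--> {p,q,r,s}  [seen]
Reachable DFA states: {p,q}, {p,q,r,s,t}, {p,q,r,s}.
Accepting DFA states (contain an NFA accepting state): {p,q}, {p,q,r,s,t}, {p,q,r,s}.

3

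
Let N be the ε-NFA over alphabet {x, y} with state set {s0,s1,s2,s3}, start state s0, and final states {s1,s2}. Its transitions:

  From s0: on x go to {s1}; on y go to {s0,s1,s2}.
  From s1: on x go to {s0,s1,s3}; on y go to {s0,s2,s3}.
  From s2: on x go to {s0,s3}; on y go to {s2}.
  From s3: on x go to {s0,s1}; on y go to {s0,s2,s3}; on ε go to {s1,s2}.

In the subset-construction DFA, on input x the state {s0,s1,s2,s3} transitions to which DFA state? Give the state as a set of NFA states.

{s0,s1,s2,s3}

δ(s0,x) = {s1}; δ(s1,x) = {s0,s1,s3}; δ(s2,x) = {s0,s3}; δ(s3,x) = {s0,s1}.
Union: {s0,s1,s3}.
ε-closure gives {s0,s1,s2,s3}.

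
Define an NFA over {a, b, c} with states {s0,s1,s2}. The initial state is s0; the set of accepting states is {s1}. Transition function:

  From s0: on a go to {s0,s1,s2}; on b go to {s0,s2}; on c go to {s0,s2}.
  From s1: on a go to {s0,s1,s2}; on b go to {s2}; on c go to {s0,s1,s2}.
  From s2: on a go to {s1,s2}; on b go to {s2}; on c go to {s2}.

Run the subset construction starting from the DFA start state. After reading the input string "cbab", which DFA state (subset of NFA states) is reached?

{s0,s2}

Start: {s0}.
δ(s0,c) = {s0,s2}.
Union: {s0,s2}.
After c: {s0,s2}.
δ(s0,b) = {s0,s2}; δ(s2,b) = {s2}.
Union: {s0,s2}.
After b: {s0,s2}.
δ(s0,a) = {s0,s1,s2}; δ(s2,a) = {s1,s2}.
Union: {s0,s1,s2}.
After a: {s0,s1,s2}.
δ(s0,b) = {s0,s2}; δ(s1,b) = {s2}; δ(s2,b) = {s2}.
Union: {s0,s2}.
After b: {s0,s2}.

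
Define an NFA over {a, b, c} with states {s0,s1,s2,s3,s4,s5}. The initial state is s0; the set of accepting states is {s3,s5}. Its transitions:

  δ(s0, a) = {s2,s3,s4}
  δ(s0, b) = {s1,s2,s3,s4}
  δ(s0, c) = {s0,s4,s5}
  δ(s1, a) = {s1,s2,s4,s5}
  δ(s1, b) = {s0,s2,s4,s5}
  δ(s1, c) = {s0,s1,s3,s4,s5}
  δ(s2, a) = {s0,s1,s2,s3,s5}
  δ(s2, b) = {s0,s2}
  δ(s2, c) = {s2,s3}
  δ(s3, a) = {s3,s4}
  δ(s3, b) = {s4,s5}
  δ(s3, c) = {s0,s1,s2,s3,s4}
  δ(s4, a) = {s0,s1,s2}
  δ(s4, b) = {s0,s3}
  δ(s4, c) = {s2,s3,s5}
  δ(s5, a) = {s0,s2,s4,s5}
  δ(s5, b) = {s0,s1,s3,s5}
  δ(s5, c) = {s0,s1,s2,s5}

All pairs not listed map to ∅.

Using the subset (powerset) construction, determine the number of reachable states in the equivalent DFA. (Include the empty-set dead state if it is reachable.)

Start state of the DFA: {s0}.
{s0} --a--> {s2,s3,s4}  [new]
{s0} --b--> {s1,s2,s3,s4}  [new]
{s0} --c--> {s0,s4,s5}  [new]
{s2,s3,s4} --a--> {s0,s1,s2,s3,s4,s5}  [new]
{s2,s3,s4} --b--> {s0,s2,s3,s4,s5}  [new]
{s2,s3,s4} --c--> {s0,s1,s2,s3,s4,s5}  [seen]
{s1,s2,s3,s4} --a--> {s0,s1,s2,s3,s4,s5}  [seen]
{s1,s2,s3,s4} --b--> {s0,s2,s3,s4,s5}  [seen]
{s1,s2,s3,s4} --c--> {s0,s1,s2,s3,s4,s5}  [seen]
{s0,s4,s5} --a--> {s0,s1,s2,s3,s4,s5}  [seen]
{s0,s4,s5} --b--> {s0,s1,s2,s3,s4,s5}  [seen]
{s0,s4,s5} --c--> {s0,s1,s2,s3,s4,s5}  [seen]
{s0,s1,s2,s3,s4,s5} --a--> {s0,s1,s2,s3,s4,s5}  [seen]
{s0,s1,s2,s3,s4,s5} --b--> {s0,s1,s2,s3,s4,s5}  [seen]
{s0,s1,s2,s3,s4,s5} --c--> {s0,s1,s2,s3,s4,s5}  [seen]
{s0,s2,s3,s4,s5} --a--> {s0,s1,s2,s3,s4,s5}  [seen]
{s0,s2,s3,s4,s5} --b--> {s0,s1,s2,s3,s4,s5}  [seen]
{s0,s2,s3,s4,s5} --c--> {s0,s1,s2,s3,s4,s5}  [seen]
Reachable DFA states: {s0}, {s2,s3,s4}, {s1,s2,s3,s4}, {s0,s4,s5}, {s0,s1,s2,s3,s4,s5}, {s0,s2,s3,s4,s5}.

6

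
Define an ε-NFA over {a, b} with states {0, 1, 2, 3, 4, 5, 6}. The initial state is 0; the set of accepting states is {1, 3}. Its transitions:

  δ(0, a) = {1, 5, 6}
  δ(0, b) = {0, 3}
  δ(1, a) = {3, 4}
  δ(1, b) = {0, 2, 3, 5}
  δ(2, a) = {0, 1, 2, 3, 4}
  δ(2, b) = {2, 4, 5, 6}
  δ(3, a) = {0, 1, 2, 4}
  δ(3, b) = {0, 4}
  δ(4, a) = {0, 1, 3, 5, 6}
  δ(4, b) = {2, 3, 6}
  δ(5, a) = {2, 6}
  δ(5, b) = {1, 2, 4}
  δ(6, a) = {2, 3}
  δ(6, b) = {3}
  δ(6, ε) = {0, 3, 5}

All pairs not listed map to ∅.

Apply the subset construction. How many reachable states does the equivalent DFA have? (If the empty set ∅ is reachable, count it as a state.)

7

Start state of the DFA: {0} (ε-closure of the NFA start).
{0} --a--> {0, 1, 3, 5, 6}  [new]
{0} --b--> {0, 3}  [new]
{0, 1, 3, 5, 6} --a--> {0, 1, 2, 3, 4, 5, 6}  [new]
{0, 1, 3, 5, 6} --b--> {0, 1, 2, 3, 4, 5}  [new]
{0, 3} --a--> {0, 1, 2, 3, 4, 5, 6}  [seen]
{0, 3} --b--> {0, 3, 4}  [new]
{0, 1, 2, 3, 4, 5, 6} --a--> {0, 1, 2, 3, 4, 5, 6}  [seen]
{0, 1, 2, 3, 4, 5, 6} --b--> {0, 1, 2, 3, 4, 5, 6}  [seen]
{0, 1, 2, 3, 4, 5} --a--> {0, 1, 2, 3, 4, 5, 6}  [seen]
{0, 1, 2, 3, 4, 5} --b--> {0, 1, 2, 3, 4, 5, 6}  [seen]
{0, 3, 4} --a--> {0, 1, 2, 3, 4, 5, 6}  [seen]
{0, 3, 4} --b--> {0, 2, 3, 4, 5, 6}  [new]
{0, 2, 3, 4, 5, 6} --a--> {0, 1, 2, 3, 4, 5, 6}  [seen]
{0, 2, 3, 4, 5, 6} --b--> {0, 1, 2, 3, 4, 5, 6}  [seen]
Reachable DFA states: {0}, {0, 1, 3, 5, 6}, {0, 3}, {0, 1, 2, 3, 4, 5, 6}, {0, 1, 2, 3, 4, 5}, {0, 3, 4}, {0, 2, 3, 4, 5, 6}.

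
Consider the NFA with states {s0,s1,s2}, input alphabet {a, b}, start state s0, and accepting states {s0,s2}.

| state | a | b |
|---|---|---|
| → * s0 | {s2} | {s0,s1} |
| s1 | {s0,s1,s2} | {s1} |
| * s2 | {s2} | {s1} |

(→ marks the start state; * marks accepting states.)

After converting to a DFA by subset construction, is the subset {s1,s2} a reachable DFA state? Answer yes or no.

no

Start state of the DFA: {s0}.
{s0} --a--> {s2}  [new]
{s0} --b--> {s0,s1}  [new]
{s2} --a--> {s2}  [seen]
{s2} --b--> {s1}  [new]
{s0,s1} --a--> {s0,s1,s2}  [new]
{s0,s1} --b--> {s0,s1}  [seen]
{s1} --a--> {s0,s1,s2}  [seen]
{s1} --b--> {s1}  [seen]
{s0,s1,s2} --a--> {s0,s1,s2}  [seen]
{s0,s1,s2} --b--> {s0,s1}  [seen]
Reachable DFA states: {s0}, {s2}, {s0,s1}, {s1}, {s0,s1,s2}.
{s1,s2} is not among them.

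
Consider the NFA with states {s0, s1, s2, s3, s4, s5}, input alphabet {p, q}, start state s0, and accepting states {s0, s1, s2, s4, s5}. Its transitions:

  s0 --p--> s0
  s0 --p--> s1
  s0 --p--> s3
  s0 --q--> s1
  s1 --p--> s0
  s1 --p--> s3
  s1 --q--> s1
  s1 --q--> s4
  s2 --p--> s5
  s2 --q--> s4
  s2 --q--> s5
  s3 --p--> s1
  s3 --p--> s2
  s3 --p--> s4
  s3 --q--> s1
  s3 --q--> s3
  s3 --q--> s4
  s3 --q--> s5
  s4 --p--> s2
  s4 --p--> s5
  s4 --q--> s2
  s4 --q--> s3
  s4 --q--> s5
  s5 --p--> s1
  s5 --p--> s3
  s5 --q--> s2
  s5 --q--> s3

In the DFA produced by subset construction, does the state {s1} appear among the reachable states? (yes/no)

Start state of the DFA: {s0}.
{s0} --p--> {s0, s1, s3}  [new]
{s0} --q--> {s1}  [new]
{s0, s1, s3} --p--> {s0, s1, s2, s3, s4}  [new]
{s0, s1, s3} --q--> {s1, s3, s4, s5}  [new]
{s1} --p--> {s0, s3}  [new]
{s1} --q--> {s1, s4}  [new]
{s0, s1, s2, s3, s4} --p--> {s0, s1, s2, s3, s4, s5}  [new]
{s0, s1, s2, s3, s4} --q--> {s1, s2, s3, s4, s5}  [new]
{s1, s3, s4, s5} --p--> {s0, s1, s2, s3, s4, s5}  [seen]
{s1, s3, s4, s5} --q--> {s1, s2, s3, s4, s5}  [seen]
{s0, s3} --p--> {s0, s1, s2, s3, s4}  [seen]
{s0, s3} --q--> {s1, s3, s4, s5}  [seen]
{s1, s4} --p--> {s0, s2, s3, s5}  [new]
{s1, s4} --q--> {s1, s2, s3, s4, s5}  [seen]
{s0, s1, s2, s3, s4, s5} --p--> {s0, s1, s2, s3, s4, s5}  [seen]
{s0, s1, s2, s3, s4, s5} --q--> {s1, s2, s3, s4, s5}  [seen]
{s1, s2, s3, s4, s5} --p--> {s0, s1, s2, s3, s4, s5}  [seen]
{s1, s2, s3, s4, s5} --q--> {s1, s2, s3, s4, s5}  [seen]
{s0, s2, s3, s5} --p--> {s0, s1, s2, s3, s4, s5}  [seen]
{s0, s2, s3, s5} --q--> {s1, s2, s3, s4, s5}  [seen]
Reachable DFA states: {s0}, {s0, s1, s3}, {s1}, {s0, s1, s2, s3, s4}, {s1, s3, s4, s5}, {s0, s3}, {s1, s4}, {s0, s1, s2, s3, s4, s5}, {s1, s2, s3, s4, s5}, {s0, s2, s3, s5}.
{s1} is among them.

yes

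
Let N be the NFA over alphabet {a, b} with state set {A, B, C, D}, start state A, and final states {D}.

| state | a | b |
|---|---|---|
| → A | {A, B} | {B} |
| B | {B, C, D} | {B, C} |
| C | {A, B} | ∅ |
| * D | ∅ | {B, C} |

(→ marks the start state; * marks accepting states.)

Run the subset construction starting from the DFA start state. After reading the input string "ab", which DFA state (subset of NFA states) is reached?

Start: {A}.
δ(A,a) = {A, B}.
Union: {A, B}.
After a: {A, B}.
δ(A,b) = {B}; δ(B,b) = {B, C}.
Union: {B, C}.
After b: {B, C}.

{B, C}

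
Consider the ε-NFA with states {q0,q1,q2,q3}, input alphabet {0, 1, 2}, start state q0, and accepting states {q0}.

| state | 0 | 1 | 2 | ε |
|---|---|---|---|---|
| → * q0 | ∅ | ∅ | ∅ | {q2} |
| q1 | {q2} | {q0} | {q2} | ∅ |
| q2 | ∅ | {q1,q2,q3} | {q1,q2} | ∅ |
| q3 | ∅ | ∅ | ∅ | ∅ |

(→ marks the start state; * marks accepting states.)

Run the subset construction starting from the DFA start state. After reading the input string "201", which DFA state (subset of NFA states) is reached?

Start: {q0,q2}.
δ(q0,2) = ∅; δ(q2,2) = {q1,q2}.
Union: {q1,q2}.
After 2: {q1,q2}.
δ(q1,0) = {q2}; δ(q2,0) = ∅.
Union: {q2}.
After 0: {q2}.
δ(q2,1) = {q1,q2,q3}.
Union: {q1,q2,q3}.
After 1: {q1,q2,q3}.

{q1,q2,q3}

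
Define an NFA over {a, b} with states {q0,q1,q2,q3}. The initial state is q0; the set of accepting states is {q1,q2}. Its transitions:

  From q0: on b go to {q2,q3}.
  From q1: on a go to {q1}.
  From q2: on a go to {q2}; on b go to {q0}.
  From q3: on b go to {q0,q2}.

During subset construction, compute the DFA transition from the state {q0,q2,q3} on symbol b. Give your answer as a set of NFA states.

{q0,q2,q3}

δ(q0,b) = {q2,q3}; δ(q2,b) = {q0}; δ(q3,b) = {q0,q2}.
Union: {q0,q2,q3}.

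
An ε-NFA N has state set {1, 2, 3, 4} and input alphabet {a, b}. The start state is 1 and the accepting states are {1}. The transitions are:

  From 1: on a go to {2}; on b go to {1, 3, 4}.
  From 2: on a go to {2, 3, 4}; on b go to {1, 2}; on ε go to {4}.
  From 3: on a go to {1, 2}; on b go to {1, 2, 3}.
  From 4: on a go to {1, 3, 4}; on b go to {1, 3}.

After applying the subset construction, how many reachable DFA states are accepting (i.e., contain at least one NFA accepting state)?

Start state of the DFA: {1} (ε-closure of the NFA start).
{1} --a--> {2, 4}  [new]
{1} --b--> {1, 3, 4}  [new]
{2, 4} --a--> {1, 2, 3, 4}  [new]
{2, 4} --b--> {1, 2, 3, 4}  [seen]
{1, 3, 4} --a--> {1, 2, 3, 4}  [seen]
{1, 3, 4} --b--> {1, 2, 3, 4}  [seen]
{1, 2, 3, 4} --a--> {1, 2, 3, 4}  [seen]
{1, 2, 3, 4} --b--> {1, 2, 3, 4}  [seen]
Reachable DFA states: {1}, {2, 4}, {1, 3, 4}, {1, 2, 3, 4}.
Accepting DFA states (contain an NFA accepting state): {1}, {1, 3, 4}, {1, 2, 3, 4}.

3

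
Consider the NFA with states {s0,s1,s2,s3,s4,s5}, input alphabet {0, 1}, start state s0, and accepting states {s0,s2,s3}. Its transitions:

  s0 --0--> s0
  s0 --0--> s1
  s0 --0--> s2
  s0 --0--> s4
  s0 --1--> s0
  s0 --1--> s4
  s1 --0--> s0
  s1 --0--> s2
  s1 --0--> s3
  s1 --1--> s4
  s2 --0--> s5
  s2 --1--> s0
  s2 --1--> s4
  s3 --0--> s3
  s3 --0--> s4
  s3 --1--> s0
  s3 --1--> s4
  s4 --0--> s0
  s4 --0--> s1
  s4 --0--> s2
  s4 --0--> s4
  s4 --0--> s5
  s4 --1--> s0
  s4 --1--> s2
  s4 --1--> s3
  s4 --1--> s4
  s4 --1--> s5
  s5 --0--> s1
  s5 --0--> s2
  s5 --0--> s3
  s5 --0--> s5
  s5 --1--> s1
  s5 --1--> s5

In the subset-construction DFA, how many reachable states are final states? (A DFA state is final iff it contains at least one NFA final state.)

6

Start state of the DFA: {s0}.
{s0} --0--> {s0,s1,s2,s4}  [new]
{s0} --1--> {s0,s4}  [new]
{s0,s1,s2,s4} --0--> {s0,s1,s2,s3,s4,s5}  [new]
{s0,s1,s2,s4} --1--> {s0,s2,s3,s4,s5}  [new]
{s0,s4} --0--> {s0,s1,s2,s4,s5}  [new]
{s0,s4} --1--> {s0,s2,s3,s4,s5}  [seen]
{s0,s1,s2,s3,s4,s5} --0--> {s0,s1,s2,s3,s4,s5}  [seen]
{s0,s1,s2,s3,s4,s5} --1--> {s0,s1,s2,s3,s4,s5}  [seen]
{s0,s2,s3,s4,s5} --0--> {s0,s1,s2,s3,s4,s5}  [seen]
{s0,s2,s3,s4,s5} --1--> {s0,s1,s2,s3,s4,s5}  [seen]
{s0,s1,s2,s4,s5} --0--> {s0,s1,s2,s3,s4,s5}  [seen]
{s0,s1,s2,s4,s5} --1--> {s0,s1,s2,s3,s4,s5}  [seen]
Reachable DFA states: {s0}, {s0,s1,s2,s4}, {s0,s4}, {s0,s1,s2,s3,s4,s5}, {s0,s2,s3,s4,s5}, {s0,s1,s2,s4,s5}.
Accepting DFA states (contain an NFA accepting state): {s0}, {s0,s1,s2,s4}, {s0,s4}, {s0,s1,s2,s3,s4,s5}, {s0,s2,s3,s4,s5}, {s0,s1,s2,s4,s5}.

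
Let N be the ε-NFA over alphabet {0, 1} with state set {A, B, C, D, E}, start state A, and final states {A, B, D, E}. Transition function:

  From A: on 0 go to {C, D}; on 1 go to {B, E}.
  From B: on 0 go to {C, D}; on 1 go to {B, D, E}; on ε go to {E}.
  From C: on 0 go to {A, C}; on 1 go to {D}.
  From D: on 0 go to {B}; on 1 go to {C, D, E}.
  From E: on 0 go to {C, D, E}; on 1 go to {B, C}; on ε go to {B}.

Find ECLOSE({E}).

Begin with {E}.
E →ε {B}; add B.
ε-closure = {B, E}.

{B, E}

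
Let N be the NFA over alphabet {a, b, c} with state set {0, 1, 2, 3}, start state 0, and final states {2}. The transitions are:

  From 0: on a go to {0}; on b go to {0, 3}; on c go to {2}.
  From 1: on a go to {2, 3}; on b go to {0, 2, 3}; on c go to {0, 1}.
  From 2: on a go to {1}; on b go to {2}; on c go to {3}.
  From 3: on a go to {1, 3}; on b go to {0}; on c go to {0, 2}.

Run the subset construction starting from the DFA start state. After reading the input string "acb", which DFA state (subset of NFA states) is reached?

Start: {0}.
δ(0,a) = {0}.
Union: {0}.
After a: {0}.
δ(0,c) = {2}.
Union: {2}.
After c: {2}.
δ(2,b) = {2}.
Union: {2}.
After b: {2}.

{2}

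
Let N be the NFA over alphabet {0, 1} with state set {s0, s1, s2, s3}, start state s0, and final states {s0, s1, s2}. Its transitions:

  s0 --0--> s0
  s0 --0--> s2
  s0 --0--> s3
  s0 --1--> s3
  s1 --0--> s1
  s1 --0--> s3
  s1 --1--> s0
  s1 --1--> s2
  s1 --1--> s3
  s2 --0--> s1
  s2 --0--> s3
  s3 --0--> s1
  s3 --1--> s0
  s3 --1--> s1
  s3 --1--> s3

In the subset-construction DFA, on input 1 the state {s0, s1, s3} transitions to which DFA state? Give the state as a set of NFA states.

{s0, s1, s2, s3}

δ(s0,1) = {s3}; δ(s1,1) = {s0, s2, s3}; δ(s3,1) = {s0, s1, s3}.
Union: {s0, s1, s2, s3}.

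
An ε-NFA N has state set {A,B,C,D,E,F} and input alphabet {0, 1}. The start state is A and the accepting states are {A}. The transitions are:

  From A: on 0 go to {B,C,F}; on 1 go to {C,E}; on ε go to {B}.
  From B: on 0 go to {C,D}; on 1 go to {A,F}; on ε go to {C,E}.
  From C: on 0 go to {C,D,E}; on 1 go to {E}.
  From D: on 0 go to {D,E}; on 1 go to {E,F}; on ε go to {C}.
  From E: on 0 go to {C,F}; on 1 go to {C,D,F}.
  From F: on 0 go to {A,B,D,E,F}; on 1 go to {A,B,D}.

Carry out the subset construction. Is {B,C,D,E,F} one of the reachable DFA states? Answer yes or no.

yes

Start state of the DFA: {A,B,C,E} (ε-closure of the NFA start).
{A,B,C,E} --0--> {B,C,D,E,F}  [new]
{A,B,C,E} --1--> {A,B,C,D,E,F}  [new]
{B,C,D,E,F} --0--> {A,B,C,D,E,F}  [seen]
{B,C,D,E,F} --1--> {A,B,C,D,E,F}  [seen]
{A,B,C,D,E,F} --0--> {A,B,C,D,E,F}  [seen]
{A,B,C,D,E,F} --1--> {A,B,C,D,E,F}  [seen]
Reachable DFA states: {A,B,C,E}, {B,C,D,E,F}, {A,B,C,D,E,F}.
{B,C,D,E,F} is among them.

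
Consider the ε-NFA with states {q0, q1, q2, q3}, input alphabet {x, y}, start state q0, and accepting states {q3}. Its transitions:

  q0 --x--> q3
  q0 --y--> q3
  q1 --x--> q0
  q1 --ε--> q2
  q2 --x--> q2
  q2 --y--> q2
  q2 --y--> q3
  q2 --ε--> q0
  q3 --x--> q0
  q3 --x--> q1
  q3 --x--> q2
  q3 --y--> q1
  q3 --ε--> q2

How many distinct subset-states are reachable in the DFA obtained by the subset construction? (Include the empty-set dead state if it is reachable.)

Start state of the DFA: {q0} (ε-closure of the NFA start).
{q0} --x--> {q0, q2, q3}  [new]
{q0} --y--> {q0, q2, q3}  [seen]
{q0, q2, q3} --x--> {q0, q1, q2, q3}  [new]
{q0, q2, q3} --y--> {q0, q1, q2, q3}  [seen]
{q0, q1, q2, q3} --x--> {q0, q1, q2, q3}  [seen]
{q0, q1, q2, q3} --y--> {q0, q1, q2, q3}  [seen]
Reachable DFA states: {q0}, {q0, q2, q3}, {q0, q1, q2, q3}.

3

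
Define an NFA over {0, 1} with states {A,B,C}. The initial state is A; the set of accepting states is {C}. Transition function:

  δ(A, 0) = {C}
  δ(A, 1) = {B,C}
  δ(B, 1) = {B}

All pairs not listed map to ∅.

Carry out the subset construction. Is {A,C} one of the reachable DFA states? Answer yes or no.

Start state of the DFA: {A}.
{A} --0--> {C}  [new]
{A} --1--> {B,C}  [new]
{C} --0--> ∅  [new]
{C} --1--> ∅  [seen]
{B,C} --0--> ∅  [seen]
{B,C} --1--> {B}  [new]
∅ --0--> ∅  [seen]
∅ --1--> ∅  [seen]
{B} --0--> ∅  [seen]
{B} --1--> {B}  [seen]
Reachable DFA states: {A}, {C}, {B,C}, ∅, {B}.
{A,C} is not among them.

no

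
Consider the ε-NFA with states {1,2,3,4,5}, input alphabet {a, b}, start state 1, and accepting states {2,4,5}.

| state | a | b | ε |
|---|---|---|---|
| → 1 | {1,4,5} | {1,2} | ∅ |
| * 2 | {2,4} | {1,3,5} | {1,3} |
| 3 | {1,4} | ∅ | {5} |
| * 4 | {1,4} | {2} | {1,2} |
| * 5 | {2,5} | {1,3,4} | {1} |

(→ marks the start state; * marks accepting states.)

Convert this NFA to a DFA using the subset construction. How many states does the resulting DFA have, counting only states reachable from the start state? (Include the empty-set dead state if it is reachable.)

Start state of the DFA: {1} (ε-closure of the NFA start).
{1} --a--> {1,2,3,4,5}  [new]
{1} --b--> {1,2,3,5}  [new]
{1,2,3,4,5} --a--> {1,2,3,4,5}  [seen]
{1,2,3,4,5} --b--> {1,2,3,4,5}  [seen]
{1,2,3,5} --a--> {1,2,3,4,5}  [seen]
{1,2,3,5} --b--> {1,2,3,4,5}  [seen]
Reachable DFA states: {1}, {1,2,3,4,5}, {1,2,3,5}.

3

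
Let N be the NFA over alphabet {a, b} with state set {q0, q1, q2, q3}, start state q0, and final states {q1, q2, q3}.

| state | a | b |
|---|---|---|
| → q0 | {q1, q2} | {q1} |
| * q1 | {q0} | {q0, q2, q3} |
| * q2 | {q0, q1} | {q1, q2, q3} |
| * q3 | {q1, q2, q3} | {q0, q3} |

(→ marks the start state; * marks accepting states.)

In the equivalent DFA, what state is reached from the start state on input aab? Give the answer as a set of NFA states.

Start: {q0}.
δ(q0,a) = {q1, q2}.
Union: {q1, q2}.
After a: {q1, q2}.
δ(q1,a) = {q0}; δ(q2,a) = {q0, q1}.
Union: {q0, q1}.
After a: {q0, q1}.
δ(q0,b) = {q1}; δ(q1,b) = {q0, q2, q3}.
Union: {q0, q1, q2, q3}.
After b: {q0, q1, q2, q3}.

{q0, q1, q2, q3}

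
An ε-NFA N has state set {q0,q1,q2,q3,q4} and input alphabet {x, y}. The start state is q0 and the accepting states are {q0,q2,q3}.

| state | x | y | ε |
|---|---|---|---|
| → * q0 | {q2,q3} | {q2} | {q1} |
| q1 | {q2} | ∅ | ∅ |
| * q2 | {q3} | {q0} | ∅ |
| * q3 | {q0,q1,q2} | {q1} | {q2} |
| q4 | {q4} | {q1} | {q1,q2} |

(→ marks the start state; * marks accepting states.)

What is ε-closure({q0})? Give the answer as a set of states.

Begin with {q0}.
q0 →ε {q1}; add q1.
ε-closure = {q0,q1}.

{q0,q1}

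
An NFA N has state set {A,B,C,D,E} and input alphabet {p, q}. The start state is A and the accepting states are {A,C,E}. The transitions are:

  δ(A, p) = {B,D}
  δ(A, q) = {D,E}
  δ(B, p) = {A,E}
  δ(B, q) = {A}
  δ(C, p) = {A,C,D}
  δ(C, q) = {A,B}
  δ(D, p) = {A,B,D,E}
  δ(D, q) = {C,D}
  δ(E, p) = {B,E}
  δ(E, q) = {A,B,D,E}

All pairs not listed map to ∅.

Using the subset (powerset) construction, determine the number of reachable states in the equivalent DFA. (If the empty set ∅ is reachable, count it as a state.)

Start state of the DFA: {A}.
{A} --p--> {B,D}  [new]
{A} --q--> {D,E}  [new]
{B,D} --p--> {A,B,D,E}  [new]
{B,D} --q--> {A,C,D}  [new]
{D,E} --p--> {A,B,D,E}  [seen]
{D,E} --q--> {A,B,C,D,E}  [new]
{A,B,D,E} --p--> {A,B,D,E}  [seen]
{A,B,D,E} --q--> {A,B,C,D,E}  [seen]
{A,C,D} --p--> {A,B,C,D,E}  [seen]
{A,C,D} --q--> {A,B,C,D,E}  [seen]
{A,B,C,D,E} --p--> {A,B,C,D,E}  [seen]
{A,B,C,D,E} --q--> {A,B,C,D,E}  [seen]
Reachable DFA states: {A}, {B,D}, {D,E}, {A,B,D,E}, {A,C,D}, {A,B,C,D,E}.

6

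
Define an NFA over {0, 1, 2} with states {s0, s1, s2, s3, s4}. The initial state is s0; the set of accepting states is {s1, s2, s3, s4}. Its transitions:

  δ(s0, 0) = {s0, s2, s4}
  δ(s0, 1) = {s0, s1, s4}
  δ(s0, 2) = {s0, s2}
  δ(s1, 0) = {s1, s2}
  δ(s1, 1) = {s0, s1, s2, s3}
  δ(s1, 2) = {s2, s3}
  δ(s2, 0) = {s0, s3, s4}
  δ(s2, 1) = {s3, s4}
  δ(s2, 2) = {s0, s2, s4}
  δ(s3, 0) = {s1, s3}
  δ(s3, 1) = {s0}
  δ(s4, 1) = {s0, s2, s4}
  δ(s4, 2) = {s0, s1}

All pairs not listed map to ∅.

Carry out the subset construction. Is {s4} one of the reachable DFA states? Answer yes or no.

Start state of the DFA: {s0}.
{s0} --0--> {s0, s2, s4}  [new]
{s0} --1--> {s0, s1, s4}  [new]
{s0} --2--> {s0, s2}  [new]
{s0, s2, s4} --0--> {s0, s2, s3, s4}  [new]
{s0, s2, s4} --1--> {s0, s1, s2, s3, s4}  [new]
{s0, s2, s4} --2--> {s0, s1, s2, s4}  [new]
{s0, s1, s4} --0--> {s0, s1, s2, s4}  [seen]
{s0, s1, s4} --1--> {s0, s1, s2, s3, s4}  [seen]
{s0, s1, s4} --2--> {s0, s1, s2, s3}  [new]
{s0, s2} --0--> {s0, s2, s3, s4}  [seen]
{s0, s2} --1--> {s0, s1, s3, s4}  [new]
{s0, s2} --2--> {s0, s2, s4}  [seen]
{s0, s2, s3, s4} --0--> {s0, s1, s2, s3, s4}  [seen]
{s0, s2, s3, s4} --1--> {s0, s1, s2, s3, s4}  [seen]
{s0, s2, s3, s4} --2--> {s0, s1, s2, s4}  [seen]
{s0, s1, s2, s3, s4} --0--> {s0, s1, s2, s3, s4}  [seen]
{s0, s1, s2, s3, s4} --1--> {s0, s1, s2, s3, s4}  [seen]
{s0, s1, s2, s3, s4} --2--> {s0, s1, s2, s3, s4}  [seen]
{s0, s1, s2, s4} --0--> {s0, s1, s2, s3, s4}  [seen]
{s0, s1, s2, s4} --1--> {s0, s1, s2, s3, s4}  [seen]
{s0, s1, s2, s4} --2--> {s0, s1, s2, s3, s4}  [seen]
{s0, s1, s2, s3} --0--> {s0, s1, s2, s3, s4}  [seen]
{s0, s1, s2, s3} --1--> {s0, s1, s2, s3, s4}  [seen]
{s0, s1, s2, s3} --2--> {s0, s2, s3, s4}  [seen]
{s0, s1, s3, s4} --0--> {s0, s1, s2, s3, s4}  [seen]
{s0, s1, s3, s4} --1--> {s0, s1, s2, s3, s4}  [seen]
{s0, s1, s3, s4} --2--> {s0, s1, s2, s3}  [seen]
Reachable DFA states: {s0}, {s0, s2, s4}, {s0, s1, s4}, {s0, s2}, {s0, s2, s3, s4}, {s0, s1, s2, s3, s4}, {s0, s1, s2, s4}, {s0, s1, s2, s3}, {s0, s1, s3, s4}.
{s4} is not among them.

no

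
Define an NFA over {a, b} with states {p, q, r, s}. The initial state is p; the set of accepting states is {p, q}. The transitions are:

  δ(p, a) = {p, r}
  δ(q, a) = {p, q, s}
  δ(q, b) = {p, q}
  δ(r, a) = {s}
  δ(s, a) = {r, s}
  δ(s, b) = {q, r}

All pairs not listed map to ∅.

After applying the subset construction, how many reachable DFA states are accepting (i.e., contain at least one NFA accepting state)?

8

Start state of the DFA: {p}.
{p} --a--> {p, r}  [new]
{p} --b--> ∅  [new]
{p, r} --a--> {p, r, s}  [new]
{p, r} --b--> ∅  [seen]
∅ --a--> ∅  [seen]
∅ --b--> ∅  [seen]
{p, r, s} --a--> {p, r, s}  [seen]
{p, r, s} --b--> {q, r}  [new]
{q, r} --a--> {p, q, s}  [new]
{q, r} --b--> {p, q}  [new]
{p, q, s} --a--> {p, q, r, s}  [new]
{p, q, s} --b--> {p, q, r}  [new]
{p, q} --a--> {p, q, r, s}  [seen]
{p, q} --b--> {p, q}  [seen]
{p, q, r, s} --a--> {p, q, r, s}  [seen]
{p, q, r, s} --b--> {p, q, r}  [seen]
{p, q, r} --a--> {p, q, r, s}  [seen]
{p, q, r} --b--> {p, q}  [seen]
Reachable DFA states: {p}, {p, r}, ∅, {p, r, s}, {q, r}, {p, q, s}, {p, q}, {p, q, r, s}, {p, q, r}.
Accepting DFA states (contain an NFA accepting state): {p}, {p, r}, {p, r, s}, {q, r}, {p, q, s}, {p, q}, {p, q, r, s}, {p, q, r}.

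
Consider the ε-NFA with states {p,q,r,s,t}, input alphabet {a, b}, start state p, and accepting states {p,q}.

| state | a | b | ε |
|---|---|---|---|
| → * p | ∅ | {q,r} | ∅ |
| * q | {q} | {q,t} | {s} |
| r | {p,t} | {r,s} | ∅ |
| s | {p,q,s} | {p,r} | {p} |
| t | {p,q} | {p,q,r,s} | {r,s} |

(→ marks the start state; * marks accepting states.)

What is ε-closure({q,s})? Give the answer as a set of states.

{p,q,s}

Begin with {q,s}.
s →ε {p}; add p.
ε-closure = {p,q,s}.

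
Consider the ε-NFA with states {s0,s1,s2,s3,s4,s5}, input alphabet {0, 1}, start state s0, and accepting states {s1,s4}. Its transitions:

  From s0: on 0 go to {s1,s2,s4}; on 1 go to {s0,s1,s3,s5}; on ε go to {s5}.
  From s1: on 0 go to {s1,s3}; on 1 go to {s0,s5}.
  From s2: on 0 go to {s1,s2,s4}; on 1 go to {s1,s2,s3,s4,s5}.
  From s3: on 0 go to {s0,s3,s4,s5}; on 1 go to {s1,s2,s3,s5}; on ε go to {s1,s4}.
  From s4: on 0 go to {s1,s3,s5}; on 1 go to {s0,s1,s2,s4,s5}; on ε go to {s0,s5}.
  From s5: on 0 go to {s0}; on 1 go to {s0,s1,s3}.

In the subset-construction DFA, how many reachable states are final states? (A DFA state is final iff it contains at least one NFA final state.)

Start state of the DFA: {s0,s5} (ε-closure of the NFA start).
{s0,s5} --0--> {s0,s1,s2,s4,s5}  [new]
{s0,s5} --1--> {s0,s1,s3,s4,s5}  [new]
{s0,s1,s2,s4,s5} --0--> {s0,s1,s2,s3,s4,s5}  [new]
{s0,s1,s2,s4,s5} --1--> {s0,s1,s2,s3,s4,s5}  [seen]
{s0,s1,s3,s4,s5} --0--> {s0,s1,s2,s3,s4,s5}  [seen]
{s0,s1,s3,s4,s5} --1--> {s0,s1,s2,s3,s4,s5}  [seen]
{s0,s1,s2,s3,s4,s5} --0--> {s0,s1,s2,s3,s4,s5}  [seen]
{s0,s1,s2,s3,s4,s5} --1--> {s0,s1,s2,s3,s4,s5}  [seen]
Reachable DFA states: {s0,s5}, {s0,s1,s2,s4,s5}, {s0,s1,s3,s4,s5}, {s0,s1,s2,s3,s4,s5}.
Accepting DFA states (contain an NFA accepting state): {s0,s1,s2,s4,s5}, {s0,s1,s3,s4,s5}, {s0,s1,s2,s3,s4,s5}.

3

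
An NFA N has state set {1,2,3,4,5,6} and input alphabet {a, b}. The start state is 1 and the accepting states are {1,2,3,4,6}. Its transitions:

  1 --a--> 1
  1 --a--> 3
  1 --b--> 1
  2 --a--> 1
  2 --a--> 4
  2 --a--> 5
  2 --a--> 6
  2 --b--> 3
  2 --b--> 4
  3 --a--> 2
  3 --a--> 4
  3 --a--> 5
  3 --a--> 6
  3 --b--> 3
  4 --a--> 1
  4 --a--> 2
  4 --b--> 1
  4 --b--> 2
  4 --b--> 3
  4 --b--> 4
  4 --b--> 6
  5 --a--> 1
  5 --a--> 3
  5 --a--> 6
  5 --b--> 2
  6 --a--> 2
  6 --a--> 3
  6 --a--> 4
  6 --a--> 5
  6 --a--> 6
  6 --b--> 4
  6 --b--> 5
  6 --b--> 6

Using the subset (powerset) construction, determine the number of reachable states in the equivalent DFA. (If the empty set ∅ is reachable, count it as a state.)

Start state of the DFA: {1}.
{1} --a--> {1,3}  [new]
{1} --b--> {1}  [seen]
{1,3} --a--> {1,2,3,4,5,6}  [new]
{1,3} --b--> {1,3}  [seen]
{1,2,3,4,5,6} --a--> {1,2,3,4,5,6}  [seen]
{1,2,3,4,5,6} --b--> {1,2,3,4,5,6}  [seen]
Reachable DFA states: {1}, {1,3}, {1,2,3,4,5,6}.

3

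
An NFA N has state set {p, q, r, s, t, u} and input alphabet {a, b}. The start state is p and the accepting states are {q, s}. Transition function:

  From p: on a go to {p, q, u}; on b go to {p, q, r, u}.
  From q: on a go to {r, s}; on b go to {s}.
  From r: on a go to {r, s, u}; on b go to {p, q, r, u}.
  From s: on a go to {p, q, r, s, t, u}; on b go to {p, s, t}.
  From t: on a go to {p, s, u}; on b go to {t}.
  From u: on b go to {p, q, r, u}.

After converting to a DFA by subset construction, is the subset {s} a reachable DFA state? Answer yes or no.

Start state of the DFA: {p}.
{p} --a--> {p, q, u}  [new]
{p} --b--> {p, q, r, u}  [new]
{p, q, u} --a--> {p, q, r, s, u}  [new]
{p, q, u} --b--> {p, q, r, s, u}  [seen]
{p, q, r, u} --a--> {p, q, r, s, u}  [seen]
{p, q, r, u} --b--> {p, q, r, s, u}  [seen]
{p, q, r, s, u} --a--> {p, q, r, s, t, u}  [new]
{p, q, r, s, u} --b--> {p, q, r, s, t, u}  [seen]
{p, q, r, s, t, u} --a--> {p, q, r, s, t, u}  [seen]
{p, q, r, s, t, u} --b--> {p, q, r, s, t, u}  [seen]
Reachable DFA states: {p}, {p, q, u}, {p, q, r, u}, {p, q, r, s, u}, {p, q, r, s, t, u}.
{s} is not among them.

no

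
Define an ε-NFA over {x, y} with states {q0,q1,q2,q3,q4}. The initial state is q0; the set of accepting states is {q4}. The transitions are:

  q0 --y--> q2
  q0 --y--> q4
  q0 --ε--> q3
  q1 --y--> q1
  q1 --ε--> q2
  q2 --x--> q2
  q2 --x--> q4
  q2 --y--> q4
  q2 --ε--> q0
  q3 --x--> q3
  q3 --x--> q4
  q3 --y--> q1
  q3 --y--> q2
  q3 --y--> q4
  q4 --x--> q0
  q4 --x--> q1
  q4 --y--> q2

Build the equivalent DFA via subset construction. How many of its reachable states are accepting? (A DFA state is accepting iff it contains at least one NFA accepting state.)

2

Start state of the DFA: {q0,q3} (ε-closure of the NFA start).
{q0,q3} --x--> {q3,q4}  [new]
{q0,q3} --y--> {q0,q1,q2,q3,q4}  [new]
{q3,q4} --x--> {q0,q1,q2,q3,q4}  [seen]
{q3,q4} --y--> {q0,q1,q2,q3,q4}  [seen]
{q0,q1,q2,q3,q4} --x--> {q0,q1,q2,q3,q4}  [seen]
{q0,q1,q2,q3,q4} --y--> {q0,q1,q2,q3,q4}  [seen]
Reachable DFA states: {q0,q3}, {q3,q4}, {q0,q1,q2,q3,q4}.
Accepting DFA states (contain an NFA accepting state): {q3,q4}, {q0,q1,q2,q3,q4}.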